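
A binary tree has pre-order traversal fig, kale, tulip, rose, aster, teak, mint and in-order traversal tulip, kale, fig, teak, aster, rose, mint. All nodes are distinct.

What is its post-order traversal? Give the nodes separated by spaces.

tulip kale teak aster mint rose fig

The first element of pre-order is the root; it splits in-order into left and right subtrees.
Root fig: left subtree has 2 nodes {tulip, kale}, right has 4 {teak, aster, rose, mint}.
  Root kale: left subtree has 1 node {tulip}, right has 0 { }.
  Root rose: left subtree has 2 nodes {teak, aster}, right has 1 {mint}.
    Root aster: left subtree has 1 node {teak}, right has 0 { }.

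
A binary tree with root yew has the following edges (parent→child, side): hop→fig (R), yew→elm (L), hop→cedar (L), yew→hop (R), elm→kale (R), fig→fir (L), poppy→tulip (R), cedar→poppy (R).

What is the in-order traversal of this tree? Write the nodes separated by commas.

elm, kale, yew, cedar, poppy, tulip, hop, fir, fig

In-order visits the left subtree, then the node, then the right subtree.
At yew: go left to elm.
  At elm: no left child.
  Visit elm.
  At elm: go right to kale.
    kale is a leaf — visit kale.
Visit yew.
At yew: go right to hop.
  At hop: go left to cedar.
    At cedar: no left child.
    Visit cedar.
    At cedar: go right to poppy.
      At poppy: no left child.
      Visit poppy.
      At poppy: go right to tulip.
        tulip is a leaf — visit tulip.
  Visit hop.
  At hop: go right to fig.
    At fig: go left to fir.
      fir is a leaf — visit fir.
    Visit fig.
    At fig: no right child.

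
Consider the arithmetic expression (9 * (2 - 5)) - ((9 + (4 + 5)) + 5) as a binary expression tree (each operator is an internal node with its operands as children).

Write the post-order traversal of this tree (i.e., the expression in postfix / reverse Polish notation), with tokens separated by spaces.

Post-order on an expression tree gives postfix notation: for each operator, emit left operand, right operand, then the operator.

9 2 5 - * 9 4 5 + + 5 + -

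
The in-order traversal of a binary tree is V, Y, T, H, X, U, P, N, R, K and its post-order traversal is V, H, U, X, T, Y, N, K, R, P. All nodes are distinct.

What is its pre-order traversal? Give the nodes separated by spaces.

P Y V T X H U R N K

The last element of post-order is the root; it splits in-order into left and right subtrees.
Root P: left subtree has 6 nodes {V, Y, T, H, X, U}, right has 3 {N, R, K}.
  Root Y: left subtree has 1 node {V}, right has 4 {T, H, X, U}.
    Root T: left subtree has 0 nodes { }, right has 3 {H, X, U}.
      Root X: left subtree has 1 node {H}, right has 1 {U}.
  Root R: left subtree has 1 node {N}, right has 1 {K}.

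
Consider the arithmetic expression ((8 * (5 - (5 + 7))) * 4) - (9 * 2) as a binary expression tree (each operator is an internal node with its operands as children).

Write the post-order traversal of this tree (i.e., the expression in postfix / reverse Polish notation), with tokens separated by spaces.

8 5 5 7 + - * 4 * 9 2 * -

Post-order on an expression tree gives postfix notation: for each operator, emit left operand, right operand, then the operator.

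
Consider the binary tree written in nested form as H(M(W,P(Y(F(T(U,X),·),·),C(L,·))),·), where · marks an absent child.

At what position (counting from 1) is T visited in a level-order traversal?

9

Level-order visits nodes level by level from the root, left to right within each level.
Level 0: H
Level 1: M
Level 2: W, P
Level 3: Y, C
Level 4: F, L
Level 5: T
Level 6: U, X
Full level-order sequence: H, M, W, P, Y, C, F, L, T, U, X.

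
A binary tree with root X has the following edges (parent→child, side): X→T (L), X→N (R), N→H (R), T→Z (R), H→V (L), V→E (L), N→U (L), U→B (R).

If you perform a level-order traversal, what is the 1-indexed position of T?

2

Level-order visits nodes level by level from the root, left to right within each level.
Level 0: X
Level 1: T, N
Level 2: Z, U, H
Level 3: B, V
Level 4: E
Full level-order sequence: X, T, N, Z, U, H, B, V, E.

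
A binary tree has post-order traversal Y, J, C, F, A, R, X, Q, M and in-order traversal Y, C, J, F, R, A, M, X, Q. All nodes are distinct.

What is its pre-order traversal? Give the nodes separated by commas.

M, R, F, C, Y, J, A, Q, X

The last element of post-order is the root; it splits in-order into left and right subtrees.
Root M: left subtree has 6 nodes {Y, C, J, F, R, A}, right has 2 {X, Q}.
  Root R: left subtree has 4 nodes {Y, C, J, F}, right has 1 {A}.
    Root F: left subtree has 3 nodes {Y, C, J}, right has 0 { }.
      Root C: left subtree has 1 node {Y}, right has 1 {J}.
  Root Q: left subtree has 1 node {X}, right has 0 { }.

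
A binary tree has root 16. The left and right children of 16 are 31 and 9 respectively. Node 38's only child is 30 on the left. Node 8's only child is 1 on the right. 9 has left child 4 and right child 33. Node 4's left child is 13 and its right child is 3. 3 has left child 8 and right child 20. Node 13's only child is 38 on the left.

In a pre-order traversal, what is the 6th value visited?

Pre-order visits the node, then its left subtree, then its right subtree.
Visit 16.
At 16: go left to 31.
  31 is a leaf — visit 31.
At 16: go right to 9.
  Visit 9.
  At 9: go left to 4.
    Visit 4.
    At 4: go left to 13.
      Visit 13.
      At 13: go left to 38.
        Visit 38.
        At 38: go left to 30.
          30 is a leaf — visit 30.
        At 38: no right child.
      At 13: no right child.
    At 4: go right to 3.
      Visit 3.
      At 3: go left to 8.
        Visit 8.
        At 8: no left child.
        At 8: go right to 1.
          1 is a leaf — visit 1.
      At 3: go right to 20.
        20 is a leaf — visit 20.
  At 9: go right to 33.
    33 is a leaf — visit 33.
Full pre-order sequence: 16, 31, 9, 4, 13, 38, 30, 3, 8, 1, 20, 33.

38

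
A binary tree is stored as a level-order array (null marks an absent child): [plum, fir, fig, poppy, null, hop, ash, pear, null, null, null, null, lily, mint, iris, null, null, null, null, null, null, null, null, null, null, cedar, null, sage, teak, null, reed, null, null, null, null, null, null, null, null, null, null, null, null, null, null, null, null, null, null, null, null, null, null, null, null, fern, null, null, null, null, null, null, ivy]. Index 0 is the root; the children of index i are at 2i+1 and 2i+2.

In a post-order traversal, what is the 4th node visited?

Post-order visits the left subtree, then the right subtree, then the node.
At plum: go left to fir.
  At fir: go left to poppy.
    At poppy: go left to pear.
      pear is a leaf — visit pear.
    At poppy: no right child.
    Visit poppy.
  At fir: no right child.
  Visit fir.
At plum: go right to fig.
  At fig: go left to hop.
    At hop: no left child.
    At hop: go right to lily.
      At lily: go left to cedar.
        cedar is a leaf — visit cedar.
      At lily: no right child.
      Visit lily.
    Visit hop.
  At fig: go right to ash.
    At ash: go left to mint.
      At mint: go left to sage.
        At sage: go left to fern.
          fern is a leaf — visit fern.
        At sage: no right child.
        Visit sage.
      At mint: go right to teak.
        teak is a leaf — visit teak.
      Visit mint.
    At ash: go right to iris.
      At iris: no left child.
      At iris: go right to reed.
        At reed: no left child.
        At reed: go right to ivy.
          ivy is a leaf — visit ivy.
        Visit reed.
      Visit iris.
    Visit ash.
  Visit fig.
Visit plum.
Full post-order sequence: pear, poppy, fir, cedar, lily, hop, fern, sage, teak, mint, ivy, reed, iris, ash, fig, plum.

cedar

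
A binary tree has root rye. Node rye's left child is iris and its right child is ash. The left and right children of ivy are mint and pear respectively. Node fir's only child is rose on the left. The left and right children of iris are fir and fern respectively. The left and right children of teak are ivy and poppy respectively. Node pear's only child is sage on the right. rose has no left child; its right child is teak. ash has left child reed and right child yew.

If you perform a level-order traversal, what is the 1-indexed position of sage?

14

Level-order visits nodes level by level from the root, left to right within each level.
Level 0: rye
Level 1: iris, ash
Level 2: fir, fern, reed, yew
Level 3: rose
Level 4: teak
Level 5: ivy, poppy
Level 6: mint, pear
Level 7: sage
Full level-order sequence: rye, iris, ash, fir, fern, reed, yew, rose, teak, ivy, poppy, mint, pear, sage.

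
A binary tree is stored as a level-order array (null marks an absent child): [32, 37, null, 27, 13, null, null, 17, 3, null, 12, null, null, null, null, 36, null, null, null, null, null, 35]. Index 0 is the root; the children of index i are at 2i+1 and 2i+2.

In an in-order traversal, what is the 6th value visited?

In-order visits the left subtree, then the node, then the right subtree.
At 32: go left to 37.
  At 37: go left to 27.
    At 27: go left to 17.
      At 17: go left to 36.
        36 is a leaf — visit 36.
      Visit 17.
      At 17: no right child.
    Visit 27.
    At 27: go right to 3.
      3 is a leaf — visit 3.
  Visit 37.
  At 37: go right to 13.
    At 13: no left child.
    Visit 13.
    At 13: go right to 12.
      At 12: go left to 35.
        35 is a leaf — visit 35.
      Visit 12.
      At 12: no right child.
Visit 32.
At 32: no right child.
Full in-order sequence: 36, 17, 27, 3, 37, 13, 35, 12, 32.

13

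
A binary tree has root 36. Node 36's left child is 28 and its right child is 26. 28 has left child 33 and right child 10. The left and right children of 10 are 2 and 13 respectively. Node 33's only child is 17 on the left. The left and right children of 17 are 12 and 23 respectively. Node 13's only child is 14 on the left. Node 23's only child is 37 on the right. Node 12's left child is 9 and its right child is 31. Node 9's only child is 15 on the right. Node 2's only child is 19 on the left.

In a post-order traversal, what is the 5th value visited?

Post-order visits the left subtree, then the right subtree, then the node.
At 36: go left to 28.
  At 28: go left to 33.
    At 33: go left to 17.
      At 17: go left to 12.
        At 12: go left to 9.
          At 9: no left child.
          At 9: go right to 15.
            15 is a leaf — visit 15.
          Visit 9.
        At 12: go right to 31.
          31 is a leaf — visit 31.
        Visit 12.
      At 17: go right to 23.
        At 23: no left child.
        At 23: go right to 37.
          37 is a leaf — visit 37.
        Visit 23.
      Visit 17.
    At 33: no right child.
    Visit 33.
  At 28: go right to 10.
    At 10: go left to 2.
      At 2: go left to 19.
        19 is a leaf — visit 19.
      At 2: no right child.
      Visit 2.
    At 10: go right to 13.
      At 13: go left to 14.
        14 is a leaf — visit 14.
      At 13: no right child.
      Visit 13.
    Visit 10.
  Visit 28.
At 36: go right to 26.
  26 is a leaf — visit 26.
Visit 36.
Full post-order sequence: 15, 9, 31, 12, 37, 23, 17, 33, 19, 2, 14, 13, 10, 28, 26, 36.

37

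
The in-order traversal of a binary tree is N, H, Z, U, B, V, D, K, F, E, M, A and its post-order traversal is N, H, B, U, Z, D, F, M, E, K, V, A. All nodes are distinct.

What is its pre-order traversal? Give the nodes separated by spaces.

A V Z H N U B K D E F M

The last element of post-order is the root; it splits in-order into left and right subtrees.
Root A: left subtree has 11 nodes {N, H, Z, U, B, V, D, K, F, E, M}, right has 0 { }.
  Root V: left subtree has 5 nodes {N, H, Z, U, B}, right has 5 {D, K, F, E, M}.
    Root Z: left subtree has 2 nodes {N, H}, right has 2 {U, B}.
      Root H: left subtree has 1 node {N}, right has 0 { }.
      Root U: left subtree has 0 nodes { }, right has 1 {B}.
    Root K: left subtree has 1 node {D}, right has 3 {F, E, M}.
      Root E: left subtree has 1 node {F}, right has 1 {M}.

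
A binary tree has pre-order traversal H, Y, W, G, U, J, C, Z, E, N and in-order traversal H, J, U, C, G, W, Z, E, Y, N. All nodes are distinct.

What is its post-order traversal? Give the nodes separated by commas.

J, C, U, G, E, Z, W, N, Y, H

The first element of pre-order is the root; it splits in-order into left and right subtrees.
Root H: left subtree has 0 nodes { }, right has 9 {J, U, C, G, W, Z, E, Y, N}.
  Root Y: left subtree has 7 nodes {J, U, C, G, W, Z, E}, right has 1 {N}.
    Root W: left subtree has 4 nodes {J, U, C, G}, right has 2 {Z, E}.
      Root G: left subtree has 3 nodes {J, U, C}, right has 0 { }.
        Root U: left subtree has 1 node {J}, right has 1 {C}.
      Root Z: left subtree has 0 nodes { }, right has 1 {E}.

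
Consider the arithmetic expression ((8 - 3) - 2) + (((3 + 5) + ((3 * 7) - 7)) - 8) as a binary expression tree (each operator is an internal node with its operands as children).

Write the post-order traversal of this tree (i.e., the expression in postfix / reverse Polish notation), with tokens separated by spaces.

Post-order on an expression tree gives postfix notation: for each operator, emit left operand, right operand, then the operator.

8 3 - 2 - 3 5 + 3 7 * 7 - + 8 - +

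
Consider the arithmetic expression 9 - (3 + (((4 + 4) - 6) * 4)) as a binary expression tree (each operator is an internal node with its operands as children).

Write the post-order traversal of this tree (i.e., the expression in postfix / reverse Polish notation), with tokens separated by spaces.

Post-order on an expression tree gives postfix notation: for each operator, emit left operand, right operand, then the operator.

9 3 4 4 + 6 - 4 * + -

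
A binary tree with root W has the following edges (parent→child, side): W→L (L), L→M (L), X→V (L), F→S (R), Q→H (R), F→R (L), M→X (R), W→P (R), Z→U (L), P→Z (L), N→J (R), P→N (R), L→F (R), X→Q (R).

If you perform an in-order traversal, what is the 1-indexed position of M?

1

In-order visits the left subtree, then the node, then the right subtree.
At W: go left to L.
  At L: go left to M.
    At M: no left child.
    Visit M.
    At M: go right to X.
      At X: go left to V.
        V is a leaf — visit V.
      Visit X.
      At X: go right to Q.
        At Q: no left child.
        Visit Q.
        At Q: go right to H.
          H is a leaf — visit H.
  Visit L.
  At L: go right to F.
    At F: go left to R.
      R is a leaf — visit R.
    Visit F.
    At F: go right to S.
      S is a leaf — visit S.
Visit W.
At W: go right to P.
  At P: go left to Z.
    At Z: go left to U.
      U is a leaf — visit U.
    Visit Z.
    At Z: no right child.
  Visit P.
  At P: go right to N.
    At N: no left child.
    Visit N.
    At N: go right to J.
      J is a leaf — visit J.
Full in-order sequence: M, V, X, Q, H, L, R, F, S, W, U, Z, P, N, J.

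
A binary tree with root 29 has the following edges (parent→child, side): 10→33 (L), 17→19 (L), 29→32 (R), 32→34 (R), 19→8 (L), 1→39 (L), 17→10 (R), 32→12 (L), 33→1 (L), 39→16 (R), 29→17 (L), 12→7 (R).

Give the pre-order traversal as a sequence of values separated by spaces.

Pre-order visits the node, then its left subtree, then its right subtree.
Visit 29.
At 29: go left to 17.
  Visit 17.
  At 17: go left to 19.
    Visit 19.
    At 19: go left to 8.
      8 is a leaf — visit 8.
    At 19: no right child.
  At 17: go right to 10.
    Visit 10.
    At 10: go left to 33.
      Visit 33.
      At 33: go left to 1.
        Visit 1.
        At 1: go left to 39.
          Visit 39.
          At 39: no left child.
          At 39: go right to 16.
            16 is a leaf — visit 16.
        At 1: no right child.
      At 33: no right child.
    At 10: no right child.
At 29: go right to 32.
  Visit 32.
  At 32: go left to 12.
    Visit 12.
    At 12: no left child.
    At 12: go right to 7.
      7 is a leaf — visit 7.
  At 32: go right to 34.
    34 is a leaf — visit 34.

29 17 19 8 10 33 1 39 16 32 12 7 34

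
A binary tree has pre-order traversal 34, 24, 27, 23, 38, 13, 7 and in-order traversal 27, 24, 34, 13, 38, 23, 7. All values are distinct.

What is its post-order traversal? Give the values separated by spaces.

The first element of pre-order is the root; it splits in-order into left and right subtrees.
Root 34: left subtree has 2 nodes {27, 24}, right has 4 {13, 38, 23, 7}.
  Root 24: left subtree has 1 node {27}, right has 0 { }.
  Root 23: left subtree has 2 nodes {13, 38}, right has 1 {7}.
    Root 38: left subtree has 1 node {13}, right has 0 { }.

27 24 13 38 7 23 34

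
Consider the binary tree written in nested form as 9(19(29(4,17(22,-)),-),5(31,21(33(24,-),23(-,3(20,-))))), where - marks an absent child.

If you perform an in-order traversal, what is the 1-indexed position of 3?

14

In-order visits the left subtree, then the node, then the right subtree.
At 9: go left to 19.
  At 19: go left to 29.
    At 29: go left to 4.
      4 is a leaf — visit 4.
    Visit 29.
    At 29: go right to 17.
      At 17: go left to 22.
        22 is a leaf — visit 22.
      Visit 17.
      At 17: no right child.
  Visit 19.
  At 19: no right child.
Visit 9.
At 9: go right to 5.
  At 5: go left to 31.
    31 is a leaf — visit 31.
  Visit 5.
  At 5: go right to 21.
    At 21: go left to 33.
      At 33: go left to 24.
        24 is a leaf — visit 24.
      Visit 33.
      At 33: no right child.
    Visit 21.
    At 21: go right to 23.
      At 23: no left child.
      Visit 23.
      At 23: go right to 3.
        At 3: go left to 20.
          20 is a leaf — visit 20.
        Visit 3.
        At 3: no right child.
Full in-order sequence: 4, 29, 22, 17, 19, 9, 31, 5, 24, 33, 21, 23, 20, 3.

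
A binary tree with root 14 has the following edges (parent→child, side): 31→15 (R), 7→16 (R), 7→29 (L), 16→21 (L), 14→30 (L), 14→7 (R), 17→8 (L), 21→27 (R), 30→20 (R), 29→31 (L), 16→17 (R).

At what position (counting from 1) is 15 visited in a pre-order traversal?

7

Pre-order visits the node, then its left subtree, then its right subtree.
Visit 14.
At 14: go left to 30.
  Visit 30.
  At 30: no left child.
  At 30: go right to 20.
    20 is a leaf — visit 20.
At 14: go right to 7.
  Visit 7.
  At 7: go left to 29.
    Visit 29.
    At 29: go left to 31.
      Visit 31.
      At 31: no left child.
      At 31: go right to 15.
        15 is a leaf — visit 15.
    At 29: no right child.
  At 7: go right to 16.
    Visit 16.
    At 16: go left to 21.
      Visit 21.
      At 21: no left child.
      At 21: go right to 27.
        27 is a leaf — visit 27.
    At 16: go right to 17.
      Visit 17.
      At 17: go left to 8.
        8 is a leaf — visit 8.
      At 17: no right child.
Full pre-order sequence: 14, 30, 20, 7, 29, 31, 15, 16, 21, 27, 17, 8.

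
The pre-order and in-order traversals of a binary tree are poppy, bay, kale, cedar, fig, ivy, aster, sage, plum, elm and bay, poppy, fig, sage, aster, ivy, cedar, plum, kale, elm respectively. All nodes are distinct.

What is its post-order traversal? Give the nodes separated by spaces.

The first element of pre-order is the root; it splits in-order into left and right subtrees.
Root poppy: left subtree has 1 node {bay}, right has 8 {fig, sage, aster, ivy, cedar, plum, kale, elm}.
  Root kale: left subtree has 6 nodes {fig, sage, aster, ivy, cedar, plum}, right has 1 {elm}.
    Root cedar: left subtree has 4 nodes {fig, sage, aster, ivy}, right has 1 {plum}.
      Root fig: left subtree has 0 nodes { }, right has 3 {sage, aster, ivy}.
        Root ivy: left subtree has 2 nodes {sage, aster}, right has 0 { }.
          Root aster: left subtree has 1 node {sage}, right has 0 { }.

bay sage aster ivy fig plum cedar elm kale poppy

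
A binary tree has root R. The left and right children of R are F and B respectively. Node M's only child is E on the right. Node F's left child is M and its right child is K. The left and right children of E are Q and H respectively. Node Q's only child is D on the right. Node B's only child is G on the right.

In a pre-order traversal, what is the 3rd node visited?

Pre-order visits the node, then its left subtree, then its right subtree.
Visit R.
At R: go left to F.
  Visit F.
  At F: go left to M.
    Visit M.
    At M: no left child.
    At M: go right to E.
      Visit E.
      At E: go left to Q.
        Visit Q.
        At Q: no left child.
        At Q: go right to D.
          D is a leaf — visit D.
      At E: go right to H.
        H is a leaf — visit H.
  At F: go right to K.
    K is a leaf — visit K.
At R: go right to B.
  Visit B.
  At B: no left child.
  At B: go right to G.
    G is a leaf — visit G.
Full pre-order sequence: R, F, M, E, Q, D, H, K, B, G.

M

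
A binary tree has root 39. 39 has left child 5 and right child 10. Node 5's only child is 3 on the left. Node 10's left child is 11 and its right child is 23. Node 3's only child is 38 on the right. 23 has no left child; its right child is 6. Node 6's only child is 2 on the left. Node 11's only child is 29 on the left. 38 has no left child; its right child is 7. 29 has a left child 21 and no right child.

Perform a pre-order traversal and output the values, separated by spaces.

39 5 3 38 7 10 11 29 21 23 6 2

Pre-order visits the node, then its left subtree, then its right subtree.
Visit 39.
At 39: go left to 5.
  Visit 5.
  At 5: go left to 3.
    Visit 3.
    At 3: no left child.
    At 3: go right to 38.
      Visit 38.
      At 38: no left child.
      At 38: go right to 7.
        7 is a leaf — visit 7.
  At 5: no right child.
At 39: go right to 10.
  Visit 10.
  At 10: go left to 11.
    Visit 11.
    At 11: go left to 29.
      Visit 29.
      At 29: go left to 21.
        21 is a leaf — visit 21.
      At 29: no right child.
    At 11: no right child.
  At 10: go right to 23.
    Visit 23.
    At 23: no left child.
    At 23: go right to 6.
      Visit 6.
      At 6: go left to 2.
        2 is a leaf — visit 2.
      At 6: no right child.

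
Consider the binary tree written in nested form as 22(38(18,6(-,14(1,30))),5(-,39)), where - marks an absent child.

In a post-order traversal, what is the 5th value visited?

Post-order visits the left subtree, then the right subtree, then the node.
At 22: go left to 38.
  At 38: go left to 18.
    18 is a leaf — visit 18.
  At 38: go right to 6.
    At 6: no left child.
    At 6: go right to 14.
      At 14: go left to 1.
        1 is a leaf — visit 1.
      At 14: go right to 30.
        30 is a leaf — visit 30.
      Visit 14.
    Visit 6.
  Visit 38.
At 22: go right to 5.
  At 5: no left child.
  At 5: go right to 39.
    39 is a leaf — visit 39.
  Visit 5.
Visit 22.
Full post-order sequence: 18, 1, 30, 14, 6, 38, 39, 5, 22.

6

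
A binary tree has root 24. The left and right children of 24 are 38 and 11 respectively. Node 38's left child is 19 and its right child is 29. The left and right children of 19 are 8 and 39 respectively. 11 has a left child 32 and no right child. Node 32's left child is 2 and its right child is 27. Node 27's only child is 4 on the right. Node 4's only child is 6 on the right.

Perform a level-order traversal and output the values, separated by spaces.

Level-order visits nodes level by level from the root, left to right within each level.
Level 0: 24
Level 1: 38, 11
Level 2: 19, 29, 32
Level 3: 8, 39, 2, 27
Level 4: 4
Level 5: 6

24 38 11 19 29 32 8 39 2 27 4 6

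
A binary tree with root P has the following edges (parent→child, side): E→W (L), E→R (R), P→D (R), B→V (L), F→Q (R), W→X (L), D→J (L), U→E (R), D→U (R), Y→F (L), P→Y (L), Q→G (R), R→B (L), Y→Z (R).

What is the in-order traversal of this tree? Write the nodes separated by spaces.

In-order visits the left subtree, then the node, then the right subtree.
At P: go left to Y.
  At Y: go left to F.
    At F: no left child.
    Visit F.
    At F: go right to Q.
      At Q: no left child.
      Visit Q.
      At Q: go right to G.
        G is a leaf — visit G.
  Visit Y.
  At Y: go right to Z.
    Z is a leaf — visit Z.
Visit P.
At P: go right to D.
  At D: go left to J.
    J is a leaf — visit J.
  Visit D.
  At D: go right to U.
    At U: no left child.
    Visit U.
    At U: go right to E.
      At E: go left to W.
        At W: go left to X.
          X is a leaf — visit X.
        Visit W.
        At W: no right child.
      Visit E.
      At E: go right to R.
        At R: go left to B.
          At B: go left to V.
            V is a leaf — visit V.
          Visit B.
          At B: no right child.
        Visit R.
        At R: no right child.

F Q G Y Z P J D U X W E V B R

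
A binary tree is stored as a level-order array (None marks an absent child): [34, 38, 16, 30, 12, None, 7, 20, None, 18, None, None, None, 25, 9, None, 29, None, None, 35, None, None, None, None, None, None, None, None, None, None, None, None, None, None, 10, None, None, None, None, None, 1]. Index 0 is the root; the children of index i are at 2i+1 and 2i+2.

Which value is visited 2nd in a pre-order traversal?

Pre-order visits the node, then its left subtree, then its right subtree.
Visit 34.
At 34: go left to 38.
  Visit 38.
  At 38: go left to 30.
    Visit 30.
    At 30: go left to 20.
      Visit 20.
      At 20: no left child.
      At 20: go right to 29.
        Visit 29.
        At 29: no left child.
        At 29: go right to 10.
          10 is a leaf — visit 10.
    At 30: no right child.
  At 38: go right to 12.
    Visit 12.
    At 12: go left to 18.
      Visit 18.
      At 18: go left to 35.
        Visit 35.
        At 35: no left child.
        At 35: go right to 1.
          1 is a leaf — visit 1.
      At 18: no right child.
    At 12: no right child.
At 34: go right to 16.
  Visit 16.
  At 16: no left child.
  At 16: go right to 7.
    Visit 7.
    At 7: go left to 25.
      25 is a leaf — visit 25.
    At 7: go right to 9.
      9 is a leaf — visit 9.
Full pre-order sequence: 34, 38, 30, 20, 29, 10, 12, 18, 35, 1, 16, 7, 25, 9.

38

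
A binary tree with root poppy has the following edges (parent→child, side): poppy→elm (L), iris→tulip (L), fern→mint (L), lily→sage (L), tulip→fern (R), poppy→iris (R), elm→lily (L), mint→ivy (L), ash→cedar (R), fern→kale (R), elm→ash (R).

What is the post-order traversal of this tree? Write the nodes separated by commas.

Post-order visits the left subtree, then the right subtree, then the node.
At poppy: go left to elm.
  At elm: go left to lily.
    At lily: go left to sage.
      sage is a leaf — visit sage.
    At lily: no right child.
    Visit lily.
  At elm: go right to ash.
    At ash: no left child.
    At ash: go right to cedar.
      cedar is a leaf — visit cedar.
    Visit ash.
  Visit elm.
At poppy: go right to iris.
  At iris: go left to tulip.
    At tulip: no left child.
    At tulip: go right to fern.
      At fern: go left to mint.
        At mint: go left to ivy.
          ivy is a leaf — visit ivy.
        At mint: no right child.
        Visit mint.
      At fern: go right to kale.
        kale is a leaf — visit kale.
      Visit fern.
    Visit tulip.
  At iris: no right child.
  Visit iris.
Visit poppy.

sage, lily, cedar, ash, elm, ivy, mint, kale, fern, tulip, iris, poppy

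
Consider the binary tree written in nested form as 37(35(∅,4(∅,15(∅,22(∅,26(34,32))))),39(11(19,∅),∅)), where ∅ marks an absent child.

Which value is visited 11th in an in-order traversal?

39

In-order visits the left subtree, then the node, then the right subtree.
At 37: go left to 35.
  At 35: no left child.
  Visit 35.
  At 35: go right to 4.
    At 4: no left child.
    Visit 4.
    At 4: go right to 15.
      At 15: no left child.
      Visit 15.
      At 15: go right to 22.
        At 22: no left child.
        Visit 22.
        At 22: go right to 26.
          At 26: go left to 34.
            34 is a leaf — visit 34.
          Visit 26.
          At 26: go right to 32.
            32 is a leaf — visit 32.
Visit 37.
At 37: go right to 39.
  At 39: go left to 11.
    At 11: go left to 19.
      19 is a leaf — visit 19.
    Visit 11.
    At 11: no right child.
  Visit 39.
  At 39: no right child.
Full in-order sequence: 35, 4, 15, 22, 34, 26, 32, 37, 19, 11, 39.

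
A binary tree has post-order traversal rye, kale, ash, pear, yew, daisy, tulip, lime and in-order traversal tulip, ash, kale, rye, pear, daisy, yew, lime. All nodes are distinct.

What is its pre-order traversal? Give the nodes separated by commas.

lime, tulip, daisy, pear, ash, kale, rye, yew

The last element of post-order is the root; it splits in-order into left and right subtrees.
Root lime: left subtree has 7 nodes {tulip, ash, kale, rye, pear, daisy, yew}, right has 0 { }.
  Root tulip: left subtree has 0 nodes { }, right has 6 {ash, kale, rye, pear, daisy, yew}.
    Root daisy: left subtree has 4 nodes {ash, kale, rye, pear}, right has 1 {yew}.
      Root pear: left subtree has 3 nodes {ash, kale, rye}, right has 0 { }.
        Root ash: left subtree has 0 nodes { }, right has 2 {kale, rye}.
          Root kale: left subtree has 0 nodes { }, right has 1 {rye}.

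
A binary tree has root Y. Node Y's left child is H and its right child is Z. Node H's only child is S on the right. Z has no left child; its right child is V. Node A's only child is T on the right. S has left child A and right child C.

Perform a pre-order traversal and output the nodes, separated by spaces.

Y H S A T C Z V

Pre-order visits the node, then its left subtree, then its right subtree.
Visit Y.
At Y: go left to H.
  Visit H.
  At H: no left child.
  At H: go right to S.
    Visit S.
    At S: go left to A.
      Visit A.
      At A: no left child.
      At A: go right to T.
        T is a leaf — visit T.
    At S: go right to C.
      C is a leaf — visit C.
At Y: go right to Z.
  Visit Z.
  At Z: no left child.
  At Z: go right to V.
    V is a leaf — visit V.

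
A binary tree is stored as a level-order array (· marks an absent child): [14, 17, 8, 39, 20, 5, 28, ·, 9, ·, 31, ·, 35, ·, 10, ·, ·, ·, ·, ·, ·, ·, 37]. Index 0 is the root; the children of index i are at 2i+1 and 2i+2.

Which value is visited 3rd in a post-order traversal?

Post-order visits the left subtree, then the right subtree, then the node.
At 14: go left to 17.
  At 17: go left to 39.
    At 39: no left child.
    At 39: go right to 9.
      9 is a leaf — visit 9.
    Visit 39.
  At 17: go right to 20.
    At 20: no left child.
    At 20: go right to 31.
      At 31: no left child.
      At 31: go right to 37.
        37 is a leaf — visit 37.
      Visit 31.
    Visit 20.
  Visit 17.
At 14: go right to 8.
  At 8: go left to 5.
    At 5: no left child.
    At 5: go right to 35.
      35 is a leaf — visit 35.
    Visit 5.
  At 8: go right to 28.
    At 28: no left child.
    At 28: go right to 10.
      10 is a leaf — visit 10.
    Visit 28.
  Visit 8.
Visit 14.
Full post-order sequence: 9, 39, 37, 31, 20, 17, 35, 5, 10, 28, 8, 14.

37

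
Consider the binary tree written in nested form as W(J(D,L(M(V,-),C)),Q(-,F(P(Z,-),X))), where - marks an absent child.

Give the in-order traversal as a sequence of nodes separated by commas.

D, J, V, M, L, C, W, Q, Z, P, F, X

In-order visits the left subtree, then the node, then the right subtree.
At W: go left to J.
  At J: go left to D.
    D is a leaf — visit D.
  Visit J.
  At J: go right to L.
    At L: go left to M.
      At M: go left to V.
        V is a leaf — visit V.
      Visit M.
      At M: no right child.
    Visit L.
    At L: go right to C.
      C is a leaf — visit C.
Visit W.
At W: go right to Q.
  At Q: no left child.
  Visit Q.
  At Q: go right to F.
    At F: go left to P.
      At P: go left to Z.
        Z is a leaf — visit Z.
      Visit P.
      At P: no right child.
    Visit F.
    At F: go right to X.
      X is a leaf — visit X.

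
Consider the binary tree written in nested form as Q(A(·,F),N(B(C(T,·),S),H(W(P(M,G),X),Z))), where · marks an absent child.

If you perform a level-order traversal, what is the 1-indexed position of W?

9

Level-order visits nodes level by level from the root, left to right within each level.
Level 0: Q
Level 1: A, N
Level 2: F, B, H
Level 3: C, S, W, Z
Level 4: T, P, X
Level 5: M, G
Full level-order sequence: Q, A, N, F, B, H, C, S, W, Z, T, P, X, M, G.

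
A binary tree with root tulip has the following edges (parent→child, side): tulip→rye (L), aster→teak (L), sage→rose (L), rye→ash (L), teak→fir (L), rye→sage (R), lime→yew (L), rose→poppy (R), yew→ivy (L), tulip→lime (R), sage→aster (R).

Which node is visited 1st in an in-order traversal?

ash

In-order visits the left subtree, then the node, then the right subtree.
At tulip: go left to rye.
  At rye: go left to ash.
    ash is a leaf — visit ash.
  Visit rye.
  At rye: go right to sage.
    At sage: go left to rose.
      At rose: no left child.
      Visit rose.
      At rose: go right to poppy.
        poppy is a leaf — visit poppy.
    Visit sage.
    At sage: go right to aster.
      At aster: go left to teak.
        At teak: go left to fir.
          fir is a leaf — visit fir.
        Visit teak.
        At teak: no right child.
      Visit aster.
      At aster: no right child.
Visit tulip.
At tulip: go right to lime.
  At lime: go left to yew.
    At yew: go left to ivy.
      ivy is a leaf — visit ivy.
    Visit yew.
    At yew: no right child.
  Visit lime.
  At lime: no right child.
Full in-order sequence: ash, rye, rose, poppy, sage, fir, teak, aster, tulip, ivy, yew, lime.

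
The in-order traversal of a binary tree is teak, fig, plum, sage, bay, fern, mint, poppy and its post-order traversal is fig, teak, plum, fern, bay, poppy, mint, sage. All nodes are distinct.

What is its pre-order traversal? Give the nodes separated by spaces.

The last element of post-order is the root; it splits in-order into left and right subtrees.
Root sage: left subtree has 3 nodes {teak, fig, plum}, right has 4 {bay, fern, mint, poppy}.
  Root plum: left subtree has 2 nodes {teak, fig}, right has 0 { }.
    Root teak: left subtree has 0 nodes { }, right has 1 {fig}.
  Root mint: left subtree has 2 nodes {bay, fern}, right has 1 {poppy}.
    Root bay: left subtree has 0 nodes { }, right has 1 {fern}.

sage plum teak fig mint bay fern poppy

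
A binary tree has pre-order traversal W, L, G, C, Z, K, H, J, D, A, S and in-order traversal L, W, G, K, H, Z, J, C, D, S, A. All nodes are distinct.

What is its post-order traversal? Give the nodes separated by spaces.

L H K J Z S A D C G W

The first element of pre-order is the root; it splits in-order into left and right subtrees.
Root W: left subtree has 1 node {L}, right has 9 {G, K, H, Z, J, C, D, S, A}.
  Root G: left subtree has 0 nodes { }, right has 8 {K, H, Z, J, C, D, S, A}.
    Root C: left subtree has 4 nodes {K, H, Z, J}, right has 3 {D, S, A}.
      Root Z: left subtree has 2 nodes {K, H}, right has 1 {J}.
        Root K: left subtree has 0 nodes { }, right has 1 {H}.
      Root D: left subtree has 0 nodes { }, right has 2 {S, A}.
        Root A: left subtree has 1 node {S}, right has 0 { }.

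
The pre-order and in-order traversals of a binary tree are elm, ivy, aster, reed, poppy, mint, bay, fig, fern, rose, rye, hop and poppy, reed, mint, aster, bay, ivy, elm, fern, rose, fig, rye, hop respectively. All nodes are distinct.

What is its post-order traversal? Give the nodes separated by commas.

The first element of pre-order is the root; it splits in-order into left and right subtrees.
Root elm: left subtree has 6 nodes {poppy, reed, mint, aster, bay, ivy}, right has 5 {fern, rose, fig, rye, hop}.
  Root ivy: left subtree has 5 nodes {poppy, reed, mint, aster, bay}, right has 0 { }.
    Root aster: left subtree has 3 nodes {poppy, reed, mint}, right has 1 {bay}.
      Root reed: left subtree has 1 node {poppy}, right has 1 {mint}.
  Root fig: left subtree has 2 nodes {fern, rose}, right has 2 {rye, hop}.
    Root fern: left subtree has 0 nodes { }, right has 1 {rose}.
    Root rye: left subtree has 0 nodes { }, right has 1 {hop}.

poppy, mint, reed, bay, aster, ivy, rose, fern, hop, rye, fig, elm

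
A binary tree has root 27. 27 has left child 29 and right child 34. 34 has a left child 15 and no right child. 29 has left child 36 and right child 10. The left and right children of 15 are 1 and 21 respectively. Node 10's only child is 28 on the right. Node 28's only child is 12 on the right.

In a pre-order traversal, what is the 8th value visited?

Pre-order visits the node, then its left subtree, then its right subtree.
Visit 27.
At 27: go left to 29.
  Visit 29.
  At 29: go left to 36.
    36 is a leaf — visit 36.
  At 29: go right to 10.
    Visit 10.
    At 10: no left child.
    At 10: go right to 28.
      Visit 28.
      At 28: no left child.
      At 28: go right to 12.
        12 is a leaf — visit 12.
At 27: go right to 34.
  Visit 34.
  At 34: go left to 15.
    Visit 15.
    At 15: go left to 1.
      1 is a leaf — visit 1.
    At 15: go right to 21.
      21 is a leaf — visit 21.
  At 34: no right child.
Full pre-order sequence: 27, 29, 36, 10, 28, 12, 34, 15, 1, 21.

15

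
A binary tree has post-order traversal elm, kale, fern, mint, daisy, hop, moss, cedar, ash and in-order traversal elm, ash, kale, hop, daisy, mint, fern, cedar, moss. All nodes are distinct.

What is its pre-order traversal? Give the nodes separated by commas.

ash, elm, cedar, hop, kale, daisy, mint, fern, moss

The last element of post-order is the root; it splits in-order into left and right subtrees.
Root ash: left subtree has 1 node {elm}, right has 7 {kale, hop, daisy, mint, fern, cedar, moss}.
  Root cedar: left subtree has 5 nodes {kale, hop, daisy, mint, fern}, right has 1 {moss}.
    Root hop: left subtree has 1 node {kale}, right has 3 {daisy, mint, fern}.
      Root daisy: left subtree has 0 nodes { }, right has 2 {mint, fern}.
        Root mint: left subtree has 0 nodes { }, right has 1 {fern}.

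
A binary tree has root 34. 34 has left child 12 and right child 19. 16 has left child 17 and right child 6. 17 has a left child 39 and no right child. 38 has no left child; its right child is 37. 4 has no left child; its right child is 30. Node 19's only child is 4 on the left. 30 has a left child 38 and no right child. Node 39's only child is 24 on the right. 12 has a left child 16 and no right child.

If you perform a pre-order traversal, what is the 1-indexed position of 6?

7

Pre-order visits the node, then its left subtree, then its right subtree.
Visit 34.
At 34: go left to 12.
  Visit 12.
  At 12: go left to 16.
    Visit 16.
    At 16: go left to 17.
      Visit 17.
      At 17: go left to 39.
        Visit 39.
        At 39: no left child.
        At 39: go right to 24.
          24 is a leaf — visit 24.
      At 17: no right child.
    At 16: go right to 6.
      6 is a leaf — visit 6.
  At 12: no right child.
At 34: go right to 19.
  Visit 19.
  At 19: go left to 4.
    Visit 4.
    At 4: no left child.
    At 4: go right to 30.
      Visit 30.
      At 30: go left to 38.
        Visit 38.
        At 38: no left child.
        At 38: go right to 37.
          37 is a leaf — visit 37.
      At 30: no right child.
  At 19: no right child.
Full pre-order sequence: 34, 12, 16, 17, 39, 24, 6, 19, 4, 30, 38, 37.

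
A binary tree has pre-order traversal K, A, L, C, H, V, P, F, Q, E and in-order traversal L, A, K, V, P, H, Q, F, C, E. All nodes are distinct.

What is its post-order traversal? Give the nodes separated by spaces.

L A P V Q F H E C K

The first element of pre-order is the root; it splits in-order into left and right subtrees.
Root K: left subtree has 2 nodes {L, A}, right has 7 {V, P, H, Q, F, C, E}.
  Root A: left subtree has 1 node {L}, right has 0 { }.
  Root C: left subtree has 5 nodes {V, P, H, Q, F}, right has 1 {E}.
    Root H: left subtree has 2 nodes {V, P}, right has 2 {Q, F}.
      Root V: left subtree has 0 nodes { }, right has 1 {P}.
      Root F: left subtree has 1 node {Q}, right has 0 { }.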